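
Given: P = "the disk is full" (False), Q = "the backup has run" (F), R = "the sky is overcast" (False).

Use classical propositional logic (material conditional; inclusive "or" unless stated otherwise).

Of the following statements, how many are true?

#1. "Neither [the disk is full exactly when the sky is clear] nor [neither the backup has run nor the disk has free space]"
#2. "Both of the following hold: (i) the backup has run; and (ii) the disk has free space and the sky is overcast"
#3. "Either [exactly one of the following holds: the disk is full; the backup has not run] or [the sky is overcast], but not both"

2

#1: Formalization: (P <-> ~R) nor (Q nor ~P)

~R = ~F = T
P <-> ~R = F <-> T = F
~P = ~F = T
Q nor ~P = F nor T = F
(P <-> ~R) nor (Q nor ~P) = F nor F = T
So #1 is true.

#2: Formalization: Q & (~P & R)

~P = ~F = T
~P & R = T & F = F
Q & (~P & R) = F & F = F
Hence #2 is false.

#3: Formalization: (P xor ~Q) xor R

~Q = ~F = T
P xor ~Q = F xor T = T
(P xor ~Q) xor R = T xor F = T
Thus #3 is true.

Count: 2.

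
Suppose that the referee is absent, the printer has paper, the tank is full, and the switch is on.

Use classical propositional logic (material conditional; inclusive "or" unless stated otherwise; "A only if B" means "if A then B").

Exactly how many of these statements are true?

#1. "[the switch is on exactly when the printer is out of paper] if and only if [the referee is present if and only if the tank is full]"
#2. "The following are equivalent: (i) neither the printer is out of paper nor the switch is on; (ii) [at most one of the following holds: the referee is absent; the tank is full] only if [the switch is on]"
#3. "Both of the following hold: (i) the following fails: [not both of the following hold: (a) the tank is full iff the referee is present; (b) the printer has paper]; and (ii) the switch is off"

Let L = "the switch is on" (T), K = "the printer has paper" (T), V = "the referee is present" (F), Q = "the tank is full" (T).

#1: In symbols: (L <-> ~K) <-> (V <-> Q)

~K = ~T = F
L <-> ~K = T <-> F = F
V <-> Q = F <-> T = F
(L <-> ~K) <-> (V <-> Q) = F <-> F = T
So #1 is true.

#2: This is (~K nor L) <-> ((~V nand Q) -> L).

~K = ~T = F
~K nor L = F nor T = F
~V = ~F = T
~V nand Q = T nand T = F
(~V nand Q) -> L = F -> T = T
(~K nor L) <-> ((~V nand Q) -> L) = F <-> T = F
Hence #2 is false.

#3: Parsed as ~((Q <-> V) nand K) & ~L

Q <-> V = T <-> F = F
(Q <-> V) nand K = F nand T = T
~((Q <-> V) nand K) = ~T = F
~L = ~T = F
~((Q <-> V) nand K) & ~L = F & F = F
So #3 is false.

1 of the 3 statements is true (#1).

1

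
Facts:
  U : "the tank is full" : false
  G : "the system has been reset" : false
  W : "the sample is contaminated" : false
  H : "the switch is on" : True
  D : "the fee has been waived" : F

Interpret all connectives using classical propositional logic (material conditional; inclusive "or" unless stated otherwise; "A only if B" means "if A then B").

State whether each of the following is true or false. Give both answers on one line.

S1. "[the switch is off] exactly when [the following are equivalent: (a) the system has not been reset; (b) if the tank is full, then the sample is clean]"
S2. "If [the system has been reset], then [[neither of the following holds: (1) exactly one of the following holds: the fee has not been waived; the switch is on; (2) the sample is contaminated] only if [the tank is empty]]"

S1 False / S2 True

S1: In symbols: ¬H ↔ (¬G ↔ (U → ¬W))

¬H = ¬T = F
¬G = ¬F = T
¬W = ¬F = T
U → ¬W = F → T = T
¬G ↔ (U → ¬W) = T ↔ T = T
¬H ↔ (¬G ↔ (U → ¬W)) = F ↔ T = F
Thus S1 is false.

S2: Formalization: G → (((¬D ⊕ H) ↓ W) → ¬U)

¬D = ¬F = T
¬D ⊕ H = T ⊕ T = F
(¬D ⊕ H) ↓ W = F ↓ F = T
¬U = ¬F = T
((¬D ⊕ H) ↓ W) → ¬U = T → T = T
G → (((¬D ⊕ H) ↓ W) → ¬U) = F → T = T
So S2 is true.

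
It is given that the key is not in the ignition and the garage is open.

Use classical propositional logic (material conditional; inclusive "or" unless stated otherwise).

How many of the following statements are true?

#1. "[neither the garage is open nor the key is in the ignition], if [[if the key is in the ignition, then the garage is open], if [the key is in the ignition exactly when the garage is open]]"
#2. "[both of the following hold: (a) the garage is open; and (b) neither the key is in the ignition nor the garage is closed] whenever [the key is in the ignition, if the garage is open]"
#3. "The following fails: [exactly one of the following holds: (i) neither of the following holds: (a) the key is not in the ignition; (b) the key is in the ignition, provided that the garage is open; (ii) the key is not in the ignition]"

Let M = "the key is in the ignition" (F), Q = "the garage is closed" (F).

#1: In symbols: ((M ↔ ¬Q) → (M → ¬Q)) → (¬Q ↓ M)

¬Q = ¬F = T
M ↔ ¬Q = F ↔ T = F
¬Q = ¬F = T
M → ¬Q = F → T = T
(M ↔ ¬Q) → (M → ¬Q) = F → T = T
¬Q = ¬F = T
¬Q ↓ M = T ↓ F = F
((M ↔ ¬Q) → (M → ¬Q)) → (¬Q ↓ M) = T → F = F
So #1 is false.

#2: Formalization: (¬Q → M) → (¬Q ∧ (M ↓ Q))

¬Q = ¬F = T
¬Q → M = T → F = F
¬Q = ¬F = T
M ↓ Q = F ↓ F = T
¬Q ∧ (M ↓ Q) = T ∧ T = T
(¬Q → M) → (¬Q ∧ (M ↓ Q)) = F → T = T
Hence #2 is true.

#3: In symbols: ¬((¬M ↓ (¬Q → M)) ⊕ ¬M)

¬M = ¬F = T
¬Q = ¬F = T
¬Q → M = T → F = F
¬M ↓ (¬Q → M) = T ↓ F = F
¬M = ¬F = T
(¬M ↓ (¬Q → M)) ⊕ ¬M = F ⊕ T = T
¬((¬M ↓ (¬Q → M)) ⊕ ¬M) = ¬T = F
Hence #3 is false.

True statements: 1.

1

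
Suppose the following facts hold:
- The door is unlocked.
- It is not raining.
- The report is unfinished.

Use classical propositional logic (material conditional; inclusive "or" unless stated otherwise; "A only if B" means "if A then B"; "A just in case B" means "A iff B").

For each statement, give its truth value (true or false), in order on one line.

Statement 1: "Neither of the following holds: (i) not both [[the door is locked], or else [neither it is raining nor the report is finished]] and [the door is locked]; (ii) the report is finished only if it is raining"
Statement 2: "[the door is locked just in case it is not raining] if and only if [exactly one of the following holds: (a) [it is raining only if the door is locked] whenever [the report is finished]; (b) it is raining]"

Let P = "the door is locked" (F), D = "it is raining" (F), G = "the report is finished" (F).

Statement 1: Parsed as ((P | (D nor G)) nand P) nor (G -> D)

D nor G = F nor F = T
P | (D nor G) = F | T = T
(P | (D nor G)) nand P = T nand F = T
G -> D = F -> F = T
((P | (D nor G)) nand P) nor (G -> D) = T nor T = F
Thus Statement 1 is false.

Statement 2: Parsed as (P <-> ~D) <-> ((G -> (D -> P)) xor D)

~D = ~F = T
P <-> ~D = F <-> T = F
D -> P = F -> F = T
G -> (D -> P) = F -> T = T
(G -> (D -> P)) xor D = T xor F = T
(P <-> ~D) <-> ((G -> (D -> P)) xor D) = F <-> T = F
Thus Statement 2 is false.

Statement 1 False; Statement 2 False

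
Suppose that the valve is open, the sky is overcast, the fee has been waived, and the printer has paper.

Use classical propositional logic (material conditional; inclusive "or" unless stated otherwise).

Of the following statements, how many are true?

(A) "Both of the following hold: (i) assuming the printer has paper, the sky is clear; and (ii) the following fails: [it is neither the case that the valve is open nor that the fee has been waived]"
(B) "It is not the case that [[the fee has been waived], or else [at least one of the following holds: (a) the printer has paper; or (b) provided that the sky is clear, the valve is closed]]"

0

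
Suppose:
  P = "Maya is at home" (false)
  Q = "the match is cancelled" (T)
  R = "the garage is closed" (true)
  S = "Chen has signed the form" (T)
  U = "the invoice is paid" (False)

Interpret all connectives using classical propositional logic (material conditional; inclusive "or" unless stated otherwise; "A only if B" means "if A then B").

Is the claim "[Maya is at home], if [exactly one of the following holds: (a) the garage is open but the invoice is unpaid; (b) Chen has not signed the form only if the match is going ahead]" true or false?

Formalization: ((~R & ~U) xor (~S -> ~Q)) -> P

~R = ~T = F
~U = ~F = T
~R & ~U = F & T = F
~S = ~T = F
~Q = ~T = F
~S -> ~Q = F -> F = T
(~R & ~U) xor (~S -> ~Q) = F xor T = T
((~R & ~U) xor (~S -> ~Q)) -> P = T -> F = F

False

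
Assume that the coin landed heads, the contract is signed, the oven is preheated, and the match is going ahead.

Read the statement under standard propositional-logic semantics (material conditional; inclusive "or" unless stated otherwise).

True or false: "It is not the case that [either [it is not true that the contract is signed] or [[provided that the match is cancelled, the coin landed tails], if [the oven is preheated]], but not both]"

Let Q = "the contract is signed" (T), R = "the oven is preheated" (T), S = "the match is cancelled" (F), P = "the coin landed heads" (T).
Parsed as ~(~Q xor (R -> (S -> ~P)))

~Q = ~T = F
~P = ~T = F
S -> ~P = F -> F = T
R -> (S -> ~P) = T -> T = T
~Q xor (R -> (S -> ~P)) = F xor T = T
~(~Q xor (R -> (S -> ~P))) = ~T = F

false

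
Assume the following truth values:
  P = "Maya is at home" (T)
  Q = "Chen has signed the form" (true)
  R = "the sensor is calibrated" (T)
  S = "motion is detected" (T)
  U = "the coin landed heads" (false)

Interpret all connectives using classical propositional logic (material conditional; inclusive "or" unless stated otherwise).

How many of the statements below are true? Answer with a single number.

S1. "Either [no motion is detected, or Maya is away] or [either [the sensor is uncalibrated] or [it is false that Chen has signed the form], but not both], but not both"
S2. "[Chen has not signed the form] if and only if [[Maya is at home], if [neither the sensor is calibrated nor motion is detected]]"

S1: In symbols: (~S | ~P) xor (~R xor ~Q)

~S = ~T = F
~P = ~T = F
~S | ~P = F | F = F
~R = ~T = F
~Q = ~T = F
~R xor ~Q = F xor F = F
(~S | ~P) xor (~R xor ~Q) = F xor F = F
Thus S1 is false.

S2: This is ~Q <-> ((R nor S) -> P).

~Q = ~T = F
R nor S = T nor T = F
(R nor S) -> P = F -> T = T
~Q <-> ((R nor S) -> P) = F <-> T = F
Hence S2 is false.

0 of the 2 statements are true (none).

0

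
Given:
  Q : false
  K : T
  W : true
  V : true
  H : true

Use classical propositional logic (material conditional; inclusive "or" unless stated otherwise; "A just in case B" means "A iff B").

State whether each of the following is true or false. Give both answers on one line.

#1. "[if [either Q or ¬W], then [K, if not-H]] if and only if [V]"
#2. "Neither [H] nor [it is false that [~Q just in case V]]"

#1: In symbols: ((Q or not W) -> (not H -> K)) iff V

not W = not True = False
Q or not W = False or False = False
not H = not True = False
not H -> K = False -> True = True
(Q or not W) -> (not H -> K) = False -> True = True
((Q or not W) -> (not H -> K)) iff V = True iff True = True
Hence #1 is true.

#2: This is H nor not (not Q iff V).

not Q = not False = True
not Q iff V = True iff True = True
not (not Q iff V) = not True = False
H nor not (not Q iff V) = True nor False = False
So #2 is false.

#1 true, #2 false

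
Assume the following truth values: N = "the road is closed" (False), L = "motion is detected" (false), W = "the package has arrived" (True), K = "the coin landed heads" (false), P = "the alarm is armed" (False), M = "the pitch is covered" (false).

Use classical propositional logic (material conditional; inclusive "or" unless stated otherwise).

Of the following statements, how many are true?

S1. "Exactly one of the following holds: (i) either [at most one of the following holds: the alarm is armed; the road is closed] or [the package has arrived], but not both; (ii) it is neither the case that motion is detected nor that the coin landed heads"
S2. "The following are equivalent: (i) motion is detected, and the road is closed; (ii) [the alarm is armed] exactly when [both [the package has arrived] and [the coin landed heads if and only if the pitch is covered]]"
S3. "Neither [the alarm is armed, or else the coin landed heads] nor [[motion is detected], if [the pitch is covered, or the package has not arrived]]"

2

S1: Parsed as ((P nand N) xor W) xor (L nor K)

P nand N = False nand False = True
(P nand N) xor W = True xor True = False
L nor K = False nor False = True
((P nand N) xor W) xor (L nor K) = False xor True = True
So S1 is true.

S2: This is (L and N) iff (P iff (W and (K iff M))).

L and N = False and False = False
K iff M = False iff False = True
W and (K iff M) = True and True = True
P iff (W and (K iff M)) = False iff True = False
(L and N) iff (P iff (W and (K iff M))) = False iff False = True
Thus S2 is true.

S3: Formalization: (P or K) nor ((M or not W) -> L)

P or K = False or False = False
not W = not True = False
M or not W = False or False = False
(M or not W) -> L = False -> False = True
(P or K) nor ((M or not W) -> L) = False nor True = False
So S3 is false.

True statements: 2.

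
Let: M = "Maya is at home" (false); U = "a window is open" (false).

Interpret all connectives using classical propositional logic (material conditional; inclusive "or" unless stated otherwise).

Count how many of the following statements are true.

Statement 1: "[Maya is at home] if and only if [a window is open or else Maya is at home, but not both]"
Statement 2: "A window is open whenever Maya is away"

1

Statement 1: This is M ↔ (U ⊕ M).

U ⊕ M = F ⊕ F = F
M ↔ (U ⊕ M) = F ↔ F = T
Hence Statement 1 is true.

Statement 2: Formalization: ¬M → U

¬M = ¬F = T
¬M → U = T → F = F
Hence Statement 2 is false.

Count: 1.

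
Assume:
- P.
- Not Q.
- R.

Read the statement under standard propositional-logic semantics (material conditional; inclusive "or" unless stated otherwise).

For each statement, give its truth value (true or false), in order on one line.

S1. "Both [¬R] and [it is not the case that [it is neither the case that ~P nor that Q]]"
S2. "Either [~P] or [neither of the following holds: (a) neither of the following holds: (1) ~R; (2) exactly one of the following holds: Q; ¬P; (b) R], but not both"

S1: Parsed as ~R & ~(~P nor Q)

~R = ~T = F
~P = ~T = F
~P nor Q = F nor F = T
~(~P nor Q) = ~T = F
~R & ~(~P nor Q) = F & F = F
So S1 is false.

S2: In symbols: ~P xor ((~R nor (Q xor ~P)) nor R)

~P = ~T = F
~R = ~T = F
~P = ~T = F
Q xor ~P = F xor F = F
~R nor (Q xor ~P) = F nor F = T
(~R nor (Q xor ~P)) nor R = T nor T = F
~P xor ((~R nor (Q xor ~P)) nor R) = F xor F = F
Thus S2 is false.

S1 F, S2 F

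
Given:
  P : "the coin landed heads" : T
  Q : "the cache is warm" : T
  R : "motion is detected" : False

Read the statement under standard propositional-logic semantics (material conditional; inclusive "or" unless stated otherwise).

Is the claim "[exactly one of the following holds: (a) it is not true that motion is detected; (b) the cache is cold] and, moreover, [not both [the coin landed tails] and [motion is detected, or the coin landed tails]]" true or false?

True

This is (¬R ⊕ ¬Q) ∧ (¬P ↑ (R ∨ ¬P)).

¬R = ¬F = T
¬Q = ¬T = F
¬R ⊕ ¬Q = T ⊕ F = T
¬P = ¬T = F
¬P = ¬T = F
R ∨ ¬P = F ∨ F = F
¬P ↑ (R ∨ ¬P) = F ↑ F = T
(¬R ⊕ ¬Q) ∧ (¬P ↑ (R ∨ ¬P)) = T ∧ T = T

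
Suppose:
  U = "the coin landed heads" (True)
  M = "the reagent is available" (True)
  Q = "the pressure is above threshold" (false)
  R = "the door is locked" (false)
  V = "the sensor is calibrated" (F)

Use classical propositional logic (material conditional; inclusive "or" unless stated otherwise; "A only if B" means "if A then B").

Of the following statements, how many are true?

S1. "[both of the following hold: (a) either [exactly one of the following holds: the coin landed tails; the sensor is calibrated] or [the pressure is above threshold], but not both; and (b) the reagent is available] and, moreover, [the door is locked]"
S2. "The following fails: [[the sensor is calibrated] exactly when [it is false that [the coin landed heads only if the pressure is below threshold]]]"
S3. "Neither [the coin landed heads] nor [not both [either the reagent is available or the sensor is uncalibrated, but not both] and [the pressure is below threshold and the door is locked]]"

S1: In symbols: (((not U xor V) xor Q) and M) and R

not U = not True = False
not U xor V = False xor False = False
(not U xor V) xor Q = False xor False = False
((not U xor V) xor Q) and M = False and True = False
(((not U xor V) xor Q) and M) and R = False and False = False
So S1 is false.

S2: In symbols: not (V iff not (U -> not Q))

not Q = not False = True
U -> not Q = True -> True = True
not (U -> not Q) = not True = False
V iff not (U -> not Q) = False iff False = True
not (V iff not (U -> not Q)) = not True = False
Thus S2 is false.

S3: Formalization: U nor ((M xor not V) nand (not Q and R))

not V = not False = True
M xor not V = True xor True = False
not Q = not False = True
not Q and R = True and False = False
(M xor not V) nand (not Q and R) = False nand False = True
U nor ((M xor not V) nand (not Q and R)) = True nor True = False
Hence S3 is false.

True statements: 0 (none).

0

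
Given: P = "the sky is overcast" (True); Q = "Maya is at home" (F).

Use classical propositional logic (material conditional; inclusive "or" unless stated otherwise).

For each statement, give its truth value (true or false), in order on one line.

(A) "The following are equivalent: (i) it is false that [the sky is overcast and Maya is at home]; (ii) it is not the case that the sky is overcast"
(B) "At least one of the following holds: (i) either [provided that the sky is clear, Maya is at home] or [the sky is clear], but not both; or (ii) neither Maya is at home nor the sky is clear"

(A) F; (B) T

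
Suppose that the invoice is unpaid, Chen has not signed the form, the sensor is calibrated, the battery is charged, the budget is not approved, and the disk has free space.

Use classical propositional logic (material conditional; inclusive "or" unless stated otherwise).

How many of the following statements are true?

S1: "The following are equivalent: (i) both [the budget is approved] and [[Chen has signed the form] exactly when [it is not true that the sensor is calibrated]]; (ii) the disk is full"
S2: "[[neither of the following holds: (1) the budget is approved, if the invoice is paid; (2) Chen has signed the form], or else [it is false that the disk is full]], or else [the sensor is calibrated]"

Let V = "the budget is approved" (F), Q = "Chen has signed the form" (F), D = "the sensor is calibrated" (T), W = "the disk is full" (F), P = "the invoice is paid" (F).

S1: Parsed as (V & (Q <-> ~D)) <-> W

~D = ~T = F
Q <-> ~D = F <-> F = T
V & (Q <-> ~D) = F & T = F
(V & (Q <-> ~D)) <-> W = F <-> F = T
Hence S1 is true.

S2: This is (((P -> V) nor Q) | ~W) | D.

P -> V = F -> F = T
(P -> V) nor Q = T nor F = F
~W = ~F = T
((P -> V) nor Q) | ~W = F | T = T
(((P -> V) nor Q) | ~W) | D = T | T = T
So S2 is true.

2 of the 2 statements are true (S1, S2).

2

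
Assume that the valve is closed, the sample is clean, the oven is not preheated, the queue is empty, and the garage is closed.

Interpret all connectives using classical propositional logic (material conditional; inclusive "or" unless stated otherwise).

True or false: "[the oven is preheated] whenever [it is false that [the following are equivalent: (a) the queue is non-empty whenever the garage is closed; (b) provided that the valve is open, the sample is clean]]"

False

Let N = "the garage is closed" (T), Q = "the queue is empty" (T), W = "the valve is open" (F), V = "the sample is contaminated" (F), H = "the oven is preheated" (F).
Formalization: ¬((N → ¬Q) ↔ (W → ¬V)) → H

¬Q = ¬T = F
N → ¬Q = T → F = F
¬V = ¬F = T
W → ¬V = F → T = T
(N → ¬Q) ↔ (W → ¬V) = F ↔ T = F
¬((N → ¬Q) ↔ (W → ¬V)) = ¬F = T
¬((N → ¬Q) ↔ (W → ¬V)) → H = T → F = F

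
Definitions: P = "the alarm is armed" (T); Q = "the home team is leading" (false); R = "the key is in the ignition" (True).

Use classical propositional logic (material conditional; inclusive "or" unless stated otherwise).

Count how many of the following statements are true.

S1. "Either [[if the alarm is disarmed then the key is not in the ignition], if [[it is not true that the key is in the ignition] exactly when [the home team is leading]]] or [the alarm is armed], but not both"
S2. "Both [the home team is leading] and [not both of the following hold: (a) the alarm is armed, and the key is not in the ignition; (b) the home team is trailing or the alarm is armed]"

S1: In symbols: ((~R <-> Q) -> (~P -> ~R)) xor P

~R = ~T = F
~R <-> Q = F <-> F = T
~P = ~T = F
~R = ~T = F
~P -> ~R = F -> F = T
(~R <-> Q) -> (~P -> ~R) = T -> T = T
((~R <-> Q) -> (~P -> ~R)) xor P = T xor T = F
So S1 is false.

S2: Formalization: Q & ((P & ~R) nand (~Q | P))

~R = ~T = F
P & ~R = T & F = F
~Q = ~F = T
~Q | P = T | T = T
(P & ~R) nand (~Q | P) = F nand T = T
Q & ((P & ~R) nand (~Q | P)) = F & T = F
Thus S2 is false.

0 of the 2 statements are true (none).

0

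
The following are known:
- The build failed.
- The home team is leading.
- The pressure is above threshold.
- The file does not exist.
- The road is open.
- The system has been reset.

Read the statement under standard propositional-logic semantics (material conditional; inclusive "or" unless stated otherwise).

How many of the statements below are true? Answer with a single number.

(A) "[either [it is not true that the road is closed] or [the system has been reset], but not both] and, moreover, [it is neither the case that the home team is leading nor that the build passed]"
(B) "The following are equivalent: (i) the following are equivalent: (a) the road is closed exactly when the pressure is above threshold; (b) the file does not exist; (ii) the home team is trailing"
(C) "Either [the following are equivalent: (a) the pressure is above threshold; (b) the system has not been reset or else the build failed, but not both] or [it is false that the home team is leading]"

2

Let G = "the road is closed" (F), L = "the system has been reset" (T), K = "the home team is leading" (T), P = "the build passed" (F), W = "the pressure is above threshold" (T), U = "the file exists" (F).

(A): Formalization: (¬G ⊕ L) ∧ (K ↓ P)

¬G = ¬F = T
¬G ⊕ L = T ⊕ T = F
K ↓ P = T ↓ F = F
(¬G ⊕ L) ∧ (K ↓ P) = F ∧ F = F
So (A) is false.

(B): In symbols: ((G ↔ W) ↔ ¬U) ↔ ¬K

G ↔ W = F ↔ T = F
¬U = ¬F = T
(G ↔ W) ↔ ¬U = F ↔ T = F
¬K = ¬T = F
((G ↔ W) ↔ ¬U) ↔ ¬K = F ↔ F = T
Thus (B) is true.

(C): In symbols: (W ↔ (¬L ⊕ ¬P)) ∨ ¬K

¬L = ¬T = F
¬P = ¬F = T
¬L ⊕ ¬P = F ⊕ T = T
W ↔ (¬L ⊕ ¬P) = T ↔ T = T
¬K = ¬T = F
(W ↔ (¬L ⊕ ¬P)) ∨ ¬K = T ∨ F = T
So (C) is true.

Count: 2.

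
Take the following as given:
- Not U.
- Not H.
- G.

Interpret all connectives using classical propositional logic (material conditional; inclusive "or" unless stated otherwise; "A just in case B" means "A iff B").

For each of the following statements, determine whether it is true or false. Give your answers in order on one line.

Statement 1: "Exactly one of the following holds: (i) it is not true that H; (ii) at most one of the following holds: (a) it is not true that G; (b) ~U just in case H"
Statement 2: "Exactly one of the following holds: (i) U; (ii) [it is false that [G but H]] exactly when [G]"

Statement 1: In symbols: ~H xor (~G nand (~U <-> H))

~H = ~F = T
~G = ~T = F
~U = ~F = T
~U <-> H = T <-> F = F
~G nand (~U <-> H) = F nand F = T
~H xor (~G nand (~U <-> H)) = T xor T = F
Thus Statement 1 is false.

Statement 2: This is U xor (~(G & H) <-> G).

G & H = T & F = F
~(G & H) = ~F = T
~(G & H) <-> G = T <-> T = T
U xor (~(G & H) <-> G) = F xor T = T
Hence Statement 2 is true.

Statement 1 false, Statement 2 true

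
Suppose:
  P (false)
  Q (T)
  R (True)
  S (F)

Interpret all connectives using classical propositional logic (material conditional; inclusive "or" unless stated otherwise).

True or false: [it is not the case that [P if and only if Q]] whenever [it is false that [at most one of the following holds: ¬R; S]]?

true

In symbols: not (not R nand S) -> not (P iff Q)

not R = not True = False
not R nand S = False nand False = True
not (not R nand S) = not True = False
P iff Q = False iff True = False
not (P iff Q) = not False = True
not (not R nand S) -> not (P iff Q) = False -> True = True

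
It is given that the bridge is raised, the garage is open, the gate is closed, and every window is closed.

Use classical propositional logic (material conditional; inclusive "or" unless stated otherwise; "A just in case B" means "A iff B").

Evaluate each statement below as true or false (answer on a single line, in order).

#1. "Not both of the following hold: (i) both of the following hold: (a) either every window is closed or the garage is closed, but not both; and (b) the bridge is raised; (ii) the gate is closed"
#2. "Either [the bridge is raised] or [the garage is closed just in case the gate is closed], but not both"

#1 F; #2 T

Let K = "a window is open" (F), D = "the garage is closed" (F), Q = "the bridge is raised" (T), U = "the gate is open" (F).

#1: In symbols: ((~K xor D) & Q) nand ~U

~K = ~F = T
~K xor D = T xor F = T
(~K xor D) & Q = T & T = T
~U = ~F = T
((~K xor D) & Q) nand ~U = T nand T = F
So #1 is false.

#2: In symbols: Q xor (D <-> ~U)

~U = ~F = T
D <-> ~U = F <-> T = F
Q xor (D <-> ~U) = T xor F = T
Thus #2 is true.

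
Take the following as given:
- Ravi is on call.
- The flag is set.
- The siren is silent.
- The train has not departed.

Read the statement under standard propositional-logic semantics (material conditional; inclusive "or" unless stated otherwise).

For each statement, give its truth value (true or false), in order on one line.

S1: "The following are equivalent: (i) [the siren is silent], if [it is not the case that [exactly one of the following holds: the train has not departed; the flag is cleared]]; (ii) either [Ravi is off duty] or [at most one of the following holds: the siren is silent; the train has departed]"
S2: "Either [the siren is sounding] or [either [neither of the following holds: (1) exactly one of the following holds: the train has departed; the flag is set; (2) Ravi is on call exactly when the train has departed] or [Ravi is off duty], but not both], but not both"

S1 True, S2 False

Let D = "the train has departed" (False), G = "the flag is set" (True), H = "the siren is sounding" (False), N = "Ravi is on call" (True).

S1: Formalization: (not (not D xor not G) -> not H) iff (not N or (not H nand D))

not D = not False = True
not G = not True = False
not D xor not G = True xor False = True
not (not D xor not G) = not True = False
not H = not False = True
not (not D xor not G) -> not H = False -> True = True
not N = not True = False
not H = not False = True
not H nand D = True nand False = True
not N or (not H nand D) = False or True = True
(not (not D xor not G) -> not H) iff (not N or (not H nand D)) = True iff True = True
Hence S1 is true.

S2: Parsed as H xor (((D xor G) nor (N iff D)) xor not N)

D xor G = False xor True = True
N iff D = True iff False = False
(D xor G) nor (N iff D) = True nor False = False
not N = not True = False
((D xor G) nor (N iff D)) xor not N = False xor False = False
H xor (((D xor G) nor (N iff D)) xor not N) = False xor False = False
Hence S2 is false.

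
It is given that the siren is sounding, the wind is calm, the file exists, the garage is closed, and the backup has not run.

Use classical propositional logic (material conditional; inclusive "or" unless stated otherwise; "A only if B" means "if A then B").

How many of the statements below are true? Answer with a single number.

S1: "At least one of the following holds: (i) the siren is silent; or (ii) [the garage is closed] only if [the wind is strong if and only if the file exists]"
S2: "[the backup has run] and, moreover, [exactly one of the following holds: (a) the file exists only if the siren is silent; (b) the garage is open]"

0

Let V = "the siren is sounding" (T), S = "the garage is closed" (T), H = "the wind is strong" (F), W = "the file exists" (T), G = "the backup has run" (F).

S1: Formalization: ~V | (S -> (H <-> W))

~V = ~T = F
H <-> W = F <-> T = F
S -> (H <-> W) = T -> F = F
~V | (S -> (H <-> W)) = F | F = F
Hence S1 is false.

S2: Formalization: G & ((W -> ~V) xor ~S)

~V = ~T = F
W -> ~V = T -> F = F
~S = ~T = F
(W -> ~V) xor ~S = F xor F = F
G & ((W -> ~V) xor ~S) = F & F = F
Hence S2 is false.

True statements: 0 (none).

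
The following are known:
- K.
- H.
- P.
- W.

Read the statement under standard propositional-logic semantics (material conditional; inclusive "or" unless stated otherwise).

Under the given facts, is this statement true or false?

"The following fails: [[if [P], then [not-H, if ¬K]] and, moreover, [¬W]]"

The statement is true.

In symbols: ¬((P → (¬K → ¬H)) ∧ ¬W)

¬K = ¬T = F
¬H = ¬T = F
¬K → ¬H = F → F = T
P → (¬K → ¬H) = T → T = T
¬W = ¬T = F
(P → (¬K → ¬H)) ∧ ¬W = T ∧ F = F
¬((P → (¬K → ¬H)) ∧ ¬W) = ¬F = T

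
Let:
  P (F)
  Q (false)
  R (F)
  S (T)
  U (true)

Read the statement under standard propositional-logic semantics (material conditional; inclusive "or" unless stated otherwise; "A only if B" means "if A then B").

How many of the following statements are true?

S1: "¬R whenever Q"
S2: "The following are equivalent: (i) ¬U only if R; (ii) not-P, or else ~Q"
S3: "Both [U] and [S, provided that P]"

3

S1: Parsed as Q -> not R

not R = not False = True
Q -> not R = False -> True = True
So S1 is true.

S2: Formalization: (not U -> R) iff (not P or not Q)

not U = not True = False
not U -> R = False -> False = True
not P = not False = True
not Q = not False = True
not P or not Q = True or True = True
(not U -> R) iff (not P or not Q) = True iff True = True
Thus S2 is true.

S3: In symbols: U and (P -> S)

P -> S = False -> True = True
U and (P -> S) = True and True = True
So S3 is true.

Count: 3.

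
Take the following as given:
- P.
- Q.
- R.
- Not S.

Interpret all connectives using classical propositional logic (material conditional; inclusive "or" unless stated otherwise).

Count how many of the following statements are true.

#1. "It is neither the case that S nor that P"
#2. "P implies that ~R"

#1: This is S nor P.

S nor P = F nor T = F
Hence #1 is false.

#2: This is P -> ~R.

~R = ~T = F
P -> ~R = T -> F = F
Hence #2 is false.

0 of the 2 statements are true (none).

0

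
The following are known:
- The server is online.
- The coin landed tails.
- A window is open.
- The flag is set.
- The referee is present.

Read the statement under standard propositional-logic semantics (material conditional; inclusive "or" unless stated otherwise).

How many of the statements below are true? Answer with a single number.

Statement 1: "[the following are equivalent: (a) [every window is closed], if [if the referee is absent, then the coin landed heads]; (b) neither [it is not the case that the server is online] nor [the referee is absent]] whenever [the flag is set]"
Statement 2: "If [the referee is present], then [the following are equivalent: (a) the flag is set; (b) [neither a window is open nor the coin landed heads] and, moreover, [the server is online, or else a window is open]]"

0

Let S = "the flag is set" (T), U = "the referee is present" (T), Q = "the coin landed heads" (F), R = "a window is open" (T), P = "the server is online" (T).

Statement 1: In symbols: S -> (((~U -> Q) -> ~R) <-> (~P nor ~U))

~U = ~T = F
~U -> Q = F -> F = T
~R = ~T = F
(~U -> Q) -> ~R = T -> F = F
~P = ~T = F
~U = ~T = F
~P nor ~U = F nor F = T
((~U -> Q) -> ~R) <-> (~P nor ~U) = F <-> T = F
S -> (((~U -> Q) -> ~R) <-> (~P nor ~U)) = T -> F = F
Hence Statement 1 is false.

Statement 2: This is U -> (S <-> ((R nor Q) & (P | R))).

R nor Q = T nor F = F
P | R = T | T = T
(R nor Q) & (P | R) = F & T = F
S <-> ((R nor Q) & (P | R)) = T <-> F = F
U -> (S <-> ((R nor Q) & (P | R))) = T -> F = F
Thus Statement 2 is false.

Count: 0.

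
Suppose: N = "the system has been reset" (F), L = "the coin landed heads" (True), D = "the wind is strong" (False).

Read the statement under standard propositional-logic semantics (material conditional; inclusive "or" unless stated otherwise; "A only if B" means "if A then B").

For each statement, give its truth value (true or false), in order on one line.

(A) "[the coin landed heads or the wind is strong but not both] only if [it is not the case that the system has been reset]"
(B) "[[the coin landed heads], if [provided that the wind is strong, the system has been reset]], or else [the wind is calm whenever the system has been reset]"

(A) True, (B) True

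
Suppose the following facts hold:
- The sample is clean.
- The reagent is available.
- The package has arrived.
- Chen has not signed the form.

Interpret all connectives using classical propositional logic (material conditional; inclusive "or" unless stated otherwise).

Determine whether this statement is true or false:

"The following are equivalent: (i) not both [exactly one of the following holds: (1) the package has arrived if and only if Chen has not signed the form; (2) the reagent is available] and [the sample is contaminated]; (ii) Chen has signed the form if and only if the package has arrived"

False.

Let R = "the package has arrived" (T), S = "Chen has signed the form" (F), Q = "the reagent is available" (T), P = "the sample is contaminated" (F).
Parsed as (((R <-> ~S) xor Q) nand P) <-> (S <-> R)

~S = ~F = T
R <-> ~S = T <-> T = T
(R <-> ~S) xor Q = T xor T = F
((R <-> ~S) xor Q) nand P = F nand F = T
S <-> R = F <-> T = F
(((R <-> ~S) xor Q) nand P) <-> (S <-> R) = T <-> F = F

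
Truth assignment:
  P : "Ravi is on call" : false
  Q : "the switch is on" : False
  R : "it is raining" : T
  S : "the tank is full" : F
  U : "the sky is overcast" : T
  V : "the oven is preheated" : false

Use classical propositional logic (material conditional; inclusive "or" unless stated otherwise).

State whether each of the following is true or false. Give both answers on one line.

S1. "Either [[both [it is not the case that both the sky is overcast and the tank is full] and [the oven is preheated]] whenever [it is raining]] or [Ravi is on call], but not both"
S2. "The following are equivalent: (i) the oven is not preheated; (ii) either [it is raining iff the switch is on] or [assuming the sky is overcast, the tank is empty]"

S1 false / S2 true

S1: In symbols: (R -> ((U nand S) & V)) xor P

U nand S = T nand F = T
(U nand S) & V = T & F = F
R -> ((U nand S) & V) = T -> F = F
(R -> ((U nand S) & V)) xor P = F xor F = F
Thus S1 is false.

S2: Formalization: ~V <-> ((R <-> Q) | (U -> ~S))

~V = ~F = T
R <-> Q = T <-> F = F
~S = ~F = T
U -> ~S = T -> T = T
(R <-> Q) | (U -> ~S) = F | T = T
~V <-> ((R <-> Q) | (U -> ~S)) = T <-> T = T
So S2 is true.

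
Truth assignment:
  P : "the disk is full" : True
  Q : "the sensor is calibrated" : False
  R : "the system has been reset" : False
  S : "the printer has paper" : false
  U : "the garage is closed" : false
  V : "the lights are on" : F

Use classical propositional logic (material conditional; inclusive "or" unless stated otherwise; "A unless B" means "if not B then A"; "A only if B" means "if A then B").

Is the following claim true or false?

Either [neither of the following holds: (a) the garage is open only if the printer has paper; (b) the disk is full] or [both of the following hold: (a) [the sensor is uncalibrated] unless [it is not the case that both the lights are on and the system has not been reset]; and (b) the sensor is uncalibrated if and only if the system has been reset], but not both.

Values: U=F, S=F, P=T, Q=F, V=F, R=F.
Parsed as ((¬U → S) ↓ P) ⊕ ((¬Q ∨ (V ↑ ¬R)) ∧ (¬Q ↔ R))

¬U = ¬F = T
¬U → S = T → F = F
(¬U → S) ↓ P = F ↓ T = F
¬Q = ¬F = T
¬R = ¬F = T
V ↑ ¬R = F ↑ T = T
¬Q ∨ (V ↑ ¬R) = T ∨ T = T
¬Q = ¬F = T
¬Q ↔ R = T ↔ F = F
(¬Q ∨ (V ↑ ¬R)) ∧ (¬Q ↔ R) = T ∧ F = F
((¬U → S) ↓ P) ⊕ ((¬Q ∨ (V ↑ ¬R)) ∧ (¬Q ↔ R)) = F ⊕ F = F

False.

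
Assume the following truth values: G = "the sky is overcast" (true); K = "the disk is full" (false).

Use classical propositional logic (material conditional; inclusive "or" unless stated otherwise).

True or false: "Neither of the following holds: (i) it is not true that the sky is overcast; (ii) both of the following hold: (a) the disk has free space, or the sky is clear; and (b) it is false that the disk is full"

False

In symbols: ~G nor ((~K | ~G) & ~K)

~G = ~T = F
~K = ~F = T
~G = ~T = F
~K | ~G = T | F = T
~K = ~F = T
(~K | ~G) & ~K = T & T = T
~G nor ((~K | ~G) & ~K) = F nor T = F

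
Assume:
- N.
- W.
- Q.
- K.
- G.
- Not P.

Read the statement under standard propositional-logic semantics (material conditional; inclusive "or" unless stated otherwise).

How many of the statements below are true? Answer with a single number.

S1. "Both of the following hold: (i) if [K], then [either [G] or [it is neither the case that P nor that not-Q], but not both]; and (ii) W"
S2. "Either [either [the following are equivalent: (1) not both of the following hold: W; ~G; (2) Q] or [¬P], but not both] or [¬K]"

S1: This is (K → (G ⊕ (P ↓ ¬Q))) ∧ W.

¬Q = ¬T = F
P ↓ ¬Q = F ↓ F = T
G ⊕ (P ↓ ¬Q) = T ⊕ T = F
K → (G ⊕ (P ↓ ¬Q)) = T → F = F
(K → (G ⊕ (P ↓ ¬Q))) ∧ W = F ∧ T = F
So S1 is false.

S2: In symbols: (((W ↑ ¬G) ↔ Q) ⊕ ¬P) ∨ ¬K

¬G = ¬T = F
W ↑ ¬G = T ↑ F = T
(W ↑ ¬G) ↔ Q = T ↔ T = T
¬P = ¬F = T
((W ↑ ¬G) ↔ Q) ⊕ ¬P = T ⊕ T = F
¬K = ¬T = F
(((W ↑ ¬G) ↔ Q) ⊕ ¬P) ∨ ¬K = F ∨ F = F
So S2 is false.

0 of the 2 statements are true (none).

0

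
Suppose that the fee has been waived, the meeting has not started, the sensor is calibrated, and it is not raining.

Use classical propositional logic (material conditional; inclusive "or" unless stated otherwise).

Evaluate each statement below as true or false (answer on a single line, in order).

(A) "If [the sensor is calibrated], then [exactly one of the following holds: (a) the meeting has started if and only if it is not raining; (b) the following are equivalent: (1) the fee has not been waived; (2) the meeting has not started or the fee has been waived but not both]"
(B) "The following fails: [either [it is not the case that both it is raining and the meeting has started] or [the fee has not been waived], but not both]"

(A) true; (B) false

Let R = "the sensor is calibrated" (T), Q = "the meeting has started" (F), S = "it is raining" (F), P = "the fee has been waived" (T).

(A): Parsed as R → ((Q ↔ ¬S) ⊕ (¬P ↔ (¬Q ⊕ P)))

¬S = ¬F = T
Q ↔ ¬S = F ↔ T = F
¬P = ¬T = F
¬Q = ¬F = T
¬Q ⊕ P = T ⊕ T = F
¬P ↔ (¬Q ⊕ P) = F ↔ F = T
(Q ↔ ¬S) ⊕ (¬P ↔ (¬Q ⊕ P)) = F ⊕ T = T
R → ((Q ↔ ¬S) ⊕ (¬P ↔ (¬Q ⊕ P))) = T → T = T
Thus (A) is true.

(B): Parsed as ¬((S ↑ Q) ⊕ ¬P)

S ↑ Q = F ↑ F = T
¬P = ¬T = F
(S ↑ Q) ⊕ ¬P = T ⊕ F = T
¬((S ↑ Q) ⊕ ¬P) = ¬T = F
So (B) is false.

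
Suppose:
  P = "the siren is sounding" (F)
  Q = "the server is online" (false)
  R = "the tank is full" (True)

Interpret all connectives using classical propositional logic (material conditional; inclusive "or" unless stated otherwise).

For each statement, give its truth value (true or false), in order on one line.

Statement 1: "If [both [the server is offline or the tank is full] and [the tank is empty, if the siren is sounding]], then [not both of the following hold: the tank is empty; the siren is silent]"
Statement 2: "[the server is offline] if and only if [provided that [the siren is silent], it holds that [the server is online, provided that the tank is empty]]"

Statement 1 T; Statement 2 T

Statement 1: Parsed as ((¬Q ∨ R) ∧ (P → ¬R)) → (¬R ↑ ¬P)

¬Q = ¬F = T
¬Q ∨ R = T ∨ T = T
¬R = ¬T = F
P → ¬R = F → F = T
(¬Q ∨ R) ∧ (P → ¬R) = T ∧ T = T
¬R = ¬T = F
¬P = ¬F = T
¬R ↑ ¬P = F ↑ T = T
((¬Q ∨ R) ∧ (P → ¬R)) → (¬R ↑ ¬P) = T → T = T
Thus Statement 1 is true.

Statement 2: Parsed as ¬Q ↔ (¬P → (¬R → Q))

¬Q = ¬F = T
¬P = ¬F = T
¬R = ¬T = F
¬R → Q = F → F = T
¬P → (¬R → Q) = T → T = T
¬Q ↔ (¬P → (¬R → Q)) = T ↔ T = T
Hence Statement 2 is true.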